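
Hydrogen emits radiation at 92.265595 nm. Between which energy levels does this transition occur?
n = 9 → n = 1

First, find the photon energy from the wavelength (hc = 1239.84 eV·nm):
E = hc/λ = 1239.84 eV·nm / 92.265595 nm = 13.437728 eV

The energy levels of hydrogen satisfy E_n = -13.6057 / n² eV, so an emission n_i → n_f releases
ΔE = 13.6057 × (1/n_f² − 1/n_i²) eV.

Setting ΔE equal to the photon energy:
1/n_f² − 1/n_i² = 13.437728 / 13.6057 = 0.98765429

Since 1/n_i² must be positive, we need 1/n_f² > 0.98765429, i.e. n_f ≤ 1. For each allowed n_f, solve n_i = (1/n_f² − 0.98765429)^(−1/2) and check whether it is a whole number:
  n_f = 1: 1/n_i² = 1.00000000 − 0.98765429 = 0.01234571 → n_i = 9.000  → integer, n_i = 9 ✓

Only n_f = 1 gives an integer upper level, n_i = 9.

The transition is from n = 9 to n = 1 (emission).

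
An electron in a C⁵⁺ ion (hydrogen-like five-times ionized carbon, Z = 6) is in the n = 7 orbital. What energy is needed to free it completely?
9.996 eV

The ionization energy is the energy needed to remove the electron completely (n → ∞).

For a hydrogen-like ion with Z = 6, E_n = -13.6057 Z² / n² eV.

At n = 7: E_7 = -13.6057 × 6² / 7² = -9.996024 eV
At n = ∞: E_∞ = 0 eV

Ionization energy = E_∞ - E_7 = 0 - (-9.996024) = 9.996024 eV
Ionization energy ≈ 9.996 eV

This is also called the binding energy of the electron in state n = 7.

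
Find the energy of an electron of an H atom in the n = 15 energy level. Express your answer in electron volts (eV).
-0.06047 eV

The energy levels of a hydrogen-like atom are given by:
E_n = -13.6057 eV / n²

For n = 15:
E_15 = -13.6057 eV / 15²
E_15 = -13.6057 eV / 225
E_15 = -0.06047 eV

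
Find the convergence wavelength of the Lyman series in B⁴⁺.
3.64506 nm

The series limit corresponds to the transition from n = ∞ to n = 1.
This is the highest energy (shortest wavelength) transition in the Lyman series.

E_∞ = 0 eV
E_1 = -13.6057 × 5² / 1² = -340.1425000 eV

Energy at series limit:
ΔE = E_∞ - E_1 = 0 - (-340.1425000) = 340.1425000 eV
λ = hc/E = 1239.84 eV·nm / 340.1425000 eV = 3.64506 nm

This energy equals the ionization energy from the n = 1 state of B⁴⁺.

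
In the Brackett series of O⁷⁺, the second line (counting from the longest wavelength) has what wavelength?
41.00693 nm

The lines of a series are numbered from the longest wavelength (smallest ΔE) outward; the second line is the transition from n = n_f + 2 to n_f.
The Brackett series has all transitions ending at n_f = 4.

For O⁷⁺ (Z = 8), the second line (β-line) is the jump from n = 6 to n = 4:
E_6 = -13.6057 × 8² / 6² = -24.1879111 eV
E_4 = -13.6057 × 8² / 4² = -54.4228000 eV
ΔE = E_6 - E_4 = 30.2348889 eV

λ = hc/E = 1239.84 eV·nm / 30.2348889 eV
λ = 41.00693 nm

This is the β-line of the Brackett series in O⁷⁺.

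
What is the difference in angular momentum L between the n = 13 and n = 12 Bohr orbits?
1.05457e-34 J·s (or 1ℏ)

In the Bohr model, L_n = nℏ where ℏ = 1.0545718e-34 J·s.

L_13 = 13ℏ = 1.3709433e-33 J·s
L_12 = 12ℏ = 1.2654862e-33 J·s

ΔL = L_13 - L_12 = (13 - 12)ℏ = 1ℏ
ΔL = 1 × 1.0545718e-34 J·s = 1.05457e-34 J·s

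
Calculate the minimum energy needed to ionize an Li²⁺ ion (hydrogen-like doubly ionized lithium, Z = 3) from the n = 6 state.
3.40143 eV

The ionization energy is the energy needed to remove the electron completely (n → ∞).

For a hydrogen-like ion with Z = 3, E_n = -13.6057 Z² / n² eV.

At n = 6: E_6 = -13.6057 × 3² / 6² = -3.40142500 eV
At n = ∞: E_∞ = 0 eV

Ionization energy = E_∞ - E_6 = 0 - (-3.40142500) = 3.40142500 eV
Ionization energy ≈ 3.40143 eV

This is also called the binding energy of the electron in state n = 6.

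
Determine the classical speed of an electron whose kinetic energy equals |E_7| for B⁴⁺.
1.5626e+06 m/s (or 0.52% of c)

The binding energy at n = 7 for B⁴⁺ is:
E_7 = -13.6057 × 5²/7² = -6.9416837 eV
|E_7| = 6.9416837 eV

Convert to Joules:
KE = 6.9416837 eV × (1.602177 × 10⁻¹⁹ J/eV) = 1.112181e-18 J

Using KE = ½mv²:
v = √(2·KE/m_e)
v = √(2 × 1.112181e-18 J / 9.10938 × 10⁻³¹ kg)
v = 1.5626e+06 m/s

This is approximately 0.52% the speed of light.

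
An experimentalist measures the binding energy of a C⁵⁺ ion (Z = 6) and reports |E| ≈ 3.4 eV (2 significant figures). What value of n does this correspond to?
n = 12

The exact energy levels follow E_n = -13.6057 Z² / n² eV with Z = 6.

The measured value (-3.4 eV) is reported to only 2 significant figures, so we must test candidate n values and see which one matches to that precision.

Candidate energies:
  n = 10:  E = -13.6057 × 6² / 10² = -4.89805 eV
  n = 11:  E = -13.6057 × 6² / 11² = -4.04798 eV
  n = 12:  E = -13.6057 × 6² / 12² = -3.40143 eV  ← matches
  n = 13:  E = -13.6057 × 6² / 13² = -2.89826 eV
  n = 14:  E = -13.6057 × 6² / 14² = -2.49901 eV

Checking against the measurement of -3.4 eV (2 sig figs), only n = 12 agrees:
E_12 = -3.40143 eV, which rounds to -3.4 eV ✓

Therefore n = 12.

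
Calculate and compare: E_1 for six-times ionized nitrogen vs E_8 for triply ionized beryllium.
N⁶⁺ at n = 1 (E = -666.679 eV)

Using E_n = -13.6057 Z² / n² eV:

N⁶⁺ (Z = 7) at n = 1:
E = -13.6057 × 7² / 1² = -13.6057 × 49 / 1 = -666.679300 eV

Be³⁺ (Z = 4) at n = 8:
E = -13.6057 × 4² / 8² = -13.6057 × 16 / 64 = -3.401425 eV

Since -666.679300 eV < -3.401425 eV,
N⁶⁺ at n = 1 is more tightly bound (requires more energy to ionize).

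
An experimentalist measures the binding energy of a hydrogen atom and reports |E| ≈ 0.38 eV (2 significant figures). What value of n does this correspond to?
n = 6

The exact energy levels follow E_n = -13.6057 eV / n².

The measured value (-0.38 eV) is reported to only 2 significant figures, so we must test candidate n values and see which one matches to that precision.

Candidate energies:
  n = 4:  E = -13.6057/4² = -0.85036 eV
  n = 5:  E = -13.6057/5² = -0.54423 eV
  n = 6:  E = -13.6057/6² = -0.37794 eV  ← matches
  n = 7:  E = -13.6057/7² = -0.27767 eV
  n = 8:  E = -13.6057/8² = -0.21259 eV

Checking against the measurement of -0.38 eV (2 sig figs), only n = 6 agrees:
E_6 = -0.37794 eV, which rounds to -0.38 eV ✓

Therefore n = 6.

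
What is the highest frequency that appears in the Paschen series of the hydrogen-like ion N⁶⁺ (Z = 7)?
1.79e+16 Hz

The series limit corresponds to the transition from n = ∞ to n = 3.
This is the highest energy (shortest wavelength) transition in the Paschen series.

E_∞ = 0 eV
E_3 = -13.6057 × 7² / 3² = -74.07547778 eV

Energy at series limit:
ΔE = E_∞ - E_3 = 0 - (-74.07547778) = 74.07547778 eV
E = 74.07547778 eV × (1.602177 × 10⁻¹⁹ J/eV) = 1.1868e-17 J
f = E/h = 1.1868e-17 J / (6.62607 × 10⁻³⁴ J·s) = 1.79e+16 Hz

This energy equals the ionization energy from the n = 3 state of N⁶⁺.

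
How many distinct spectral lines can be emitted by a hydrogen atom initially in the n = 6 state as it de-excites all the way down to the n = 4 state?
3

The electron can occupy levels n = 4, 5, ..., 6 during de-excitation — that is m = 6 - 4 + 1 = 3 distinct levels.

The number of distinct spectral lines equals the number of ways to choose 2 of these m levels (each pair gives one possible emission transition):

Number of lines = m(m-1)/2 = 3×2/2 = 3

These correspond to all possible transitions between the 3 levels:
6 → 5, 6 → 4, 5 → 4

Each transition produces a photon with a unique energy (and thus wavelength). This count does not depend on Z.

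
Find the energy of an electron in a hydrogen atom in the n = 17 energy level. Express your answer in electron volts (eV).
-0.047079 eV

The energy levels of a hydrogen-like atom are given by:
E_n = -13.6057 eV / n²

For n = 17:
E_17 = -13.6057 eV / 17²
E_17 = -13.6057 eV / 289
E_17 = -0.047079 eV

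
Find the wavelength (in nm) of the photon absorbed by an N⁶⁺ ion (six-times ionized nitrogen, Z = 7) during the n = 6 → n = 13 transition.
85.071921 nm

First, find the transition energy using E_n = -13.6057 Z² / n² eV:
E_6 = -13.6057 × 7² / 6² = -18.51886944 eV
E_13 = -13.6057 × 7² / 13² = -3.94484793 eV

Photon energy: |ΔE| = |E_13 - E_6| = 14.57402151 eV

Convert to wavelength using E = hc/λ with hc = 1239.84 eV·nm:
λ = hc/E = 1239.84 eV·nm / 14.57402151 eV
λ = 85.071921 nm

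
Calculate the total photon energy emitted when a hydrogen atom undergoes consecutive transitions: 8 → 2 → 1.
13.39 eV

The energy levels of hydrogen are E_n = -13.6057 / n² eV.

First transition (8 → 2):
ΔE₁ = |E_2 - E_8|
ΔE₁ = |-3.40142500 - (-0.21258906)| = 3.18884 eV

Second transition (2 → 1):
ΔE₂ = |E_1 - E_2|
ΔE₂ = |-13.60570000 - (-3.40142500)| = 10.20428 eV

Total energy released:
E_total = ΔE₁ + ΔE₂ = 3.18884 + 10.20428 = 13.39 eV

Note: This equals the direct transition 8 → 1: 13.39 eV ✓
Energy is conserved regardless of the path taken.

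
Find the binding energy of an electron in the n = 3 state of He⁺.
6.046978 eV

The ionization energy is the energy needed to remove the electron completely (n → ∞).

For a hydrogen-like ion with Z = 2, E_n = -13.6057 Z² / n² eV.

At n = 3: E_3 = -13.6057 × 2² / 3² = -6.046977778 eV
At n = ∞: E_∞ = 0 eV

Ionization energy = E_∞ - E_3 = 0 - (-6.046977778) = 6.046977778 eV
Ionization energy ≈ 6.046978 eV

This is also called the binding energy of the electron in state n = 3.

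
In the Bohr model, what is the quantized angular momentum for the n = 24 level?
2.531e-33 J·s (or 24ℏ)

In the Bohr model, angular momentum is quantized:
L = nℏ

where ℏ = h/(2π) = 1.05457e-34 J·s

For n = 24:
L = 24 × 1.05457e-34 J·s
L = 2.531e-33 J·s

This can also be written as L = 24ℏ.
The angular momentum is an integer multiple of the reduced Planck constant.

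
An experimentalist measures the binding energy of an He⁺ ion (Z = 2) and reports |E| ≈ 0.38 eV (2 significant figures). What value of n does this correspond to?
n = 12

The exact energy levels follow E_n = -13.6057 Z² / n² eV with Z = 2.

The measured value (-0.38 eV) is reported to only 2 significant figures, so we must test candidate n values and see which one matches to that precision.

Candidate energies:
  n = 10:  E = -13.6057 × 2² / 10² = -0.54423 eV
  n = 11:  E = -13.6057 × 2² / 11² = -0.44978 eV
  n = 12:  E = -13.6057 × 2² / 12² = -0.37794 eV  ← matches
  n = 13:  E = -13.6057 × 2² / 13² = -0.32203 eV
  n = 14:  E = -13.6057 × 2² / 14² = -0.27767 eV

Checking against the measurement of -0.38 eV (2 sig figs), only n = 12 agrees:
E_12 = -0.37794 eV, which rounds to -0.38 eV ✓

Therefore n = 12.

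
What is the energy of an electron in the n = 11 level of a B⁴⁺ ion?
-2.81110 eV

For hydrogen-like ions, the energy levels scale with Z²:
E_n = -13.6057 Z² / n² eV

For B⁴⁺ (Z = 5) at n = 11:
E_11 = -13.6057 × 5² / 11²
E_11 = -13.6057 × 25 / 121
E_11 = -340.1425 / 121
E_11 = -2.81110 eV

The energy is 25 times more negative than hydrogen at the same n due to the stronger nuclear charge.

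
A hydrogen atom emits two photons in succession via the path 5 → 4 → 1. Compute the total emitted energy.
13.06 eV

The energy levels of hydrogen are E_n = -13.6057 / n² eV.

First transition (5 → 4):
ΔE₁ = |E_4 - E_5|
ΔE₁ = |-0.85035625 - (-0.54422800)| = 0.30613 eV

Second transition (4 → 1):
ΔE₂ = |E_1 - E_4|
ΔE₂ = |-13.60570000 - (-0.85035625)| = 12.75534 eV

Total energy released:
E_total = ΔE₁ + ΔE₂ = 0.30613 + 12.75534 = 13.06 eV

Note: This equals the direct transition 5 → 1: 13.06 eV ✓
Energy is conserved regardless of the path taken.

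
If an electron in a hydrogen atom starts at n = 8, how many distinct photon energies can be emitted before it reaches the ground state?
28

The electron can occupy levels n = 1, 2, ..., 8 during de-excitation — that is m = 8 - 1 + 1 = 8 distinct levels.

The number of distinct spectral lines equals the number of ways to choose 2 of these m levels (each pair gives one possible emission transition):

Number of lines = m(m-1)/2 = 8×7/2 = 28

These correspond to all possible transitions between the 8 levels:
8 → 7, 8 → 6, 8 → 5, 8 → 4, 8 → 3, 8 → 2, 8 → 1, 7 → 6...

Each transition produces a photon with a unique energy (and thus wavelength). This count does not depend on Z.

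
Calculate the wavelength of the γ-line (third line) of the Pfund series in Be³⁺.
233.6577 nm

The lines of a series are numbered from the longest wavelength (smallest ΔE) outward; the third line is the transition from n = n_f + 3 to n_f.
The Pfund series has all transitions ending at n_f = 5.

For Be³⁺ (Z = 4), the third line (γ-line) is the jump from n = 8 to n = 5:
E_8 = -13.6057 × 4² / 8² = -3.40142500 eV
E_5 = -13.6057 × 4² / 5² = -8.70764800 eV
ΔE = E_8 - E_5 = 5.30622300 eV

λ = hc/E = 1239.84 eV·nm / 5.30622300 eV
λ = 233.6577 nm

This is the γ-line of the Pfund series in Be³⁺.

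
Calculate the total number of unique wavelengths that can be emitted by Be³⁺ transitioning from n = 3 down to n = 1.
3

The electron can occupy levels n = 1, 2, ..., 3 during de-excitation — that is m = 3 - 1 + 1 = 3 distinct levels.

The number of distinct spectral lines equals the number of ways to choose 2 of these m levels (each pair gives one possible emission transition):

Number of lines = m(m-1)/2 = 3×2/2 = 3

These correspond to all possible transitions between the 3 levels:
3 → 2, 3 → 1, 2 → 1

Each transition produces a photon with a unique energy (and thus wavelength). This count does not depend on Z.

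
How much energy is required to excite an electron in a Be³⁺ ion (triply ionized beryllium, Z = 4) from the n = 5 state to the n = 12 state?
7.195904 eV

The energy levels of a hydrogen-like atom are E_n = -13.6057 Z² eV / n².

Energy at n = 5: E_5 = -13.6057 × 4² / 5² = -8.707648000 eV
Energy at n = 12: E_12 = -13.6057 × 4² / 12² = -1.511744444 eV

The excitation energy is the difference:
ΔE = E_12 - E_5
ΔE = -1.511744444 - (-8.707648000)
ΔE = 7.195904 eV

Since this is positive, energy must be absorbed (photon absorption).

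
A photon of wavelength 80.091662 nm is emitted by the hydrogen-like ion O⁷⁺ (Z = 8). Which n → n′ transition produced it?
n = 10 → n = 6

First, find the photon energy from the wavelength (hc = 1239.84 eV·nm):
E = hc/λ = 1239.84 eV·nm / 80.091662 nm = 15.480263 eV

The energy levels of O⁷⁺ satisfy E_n = -13.6057 × 8² / n² eV, so an emission n_i → n_f releases
ΔE = 13.6057 × 8² × (1/n_f² − 1/n_i²) eV.

Setting ΔE equal to the photon energy:
1/n_f² − 1/n_i² = 15.480263 / (13.6057 × 8²) = 0.017777778

Since 1/n_i² must be positive, we need 1/n_f² > 0.017777778, i.e. n_f ≤ 7. For each allowed n_f, solve n_i = (1/n_f² − 0.017777778)^(−1/2) and check whether it is a whole number:
  n_f = 1: 1/n_i² = 1.000000000 − 0.017777778 = 0.982222222 → n_i = 1.009  (not an integer) ✗
  n_f = 2: 1/n_i² = 0.250000000 − 0.017777778 = 0.232222222 → n_i = 2.075  (not an integer) ✗
  n_f = 3: 1/n_i² = 0.111111111 − 0.017777778 = 0.093333333 → n_i = 3.273  (not an integer) ✗
  n_f = 4: 1/n_i² = 0.062500000 − 0.017777778 = 0.044722222 → n_i = 4.729  (not an integer) ✗
  n_f = 5: 1/n_i² = 0.040000000 − 0.017777778 = 0.022222222 → n_i = 6.708  (not an integer) ✗
  n_f = 6: 1/n_i² = 0.027777778 − 0.017777778 = 0.010000000 → n_i = 10.000  → integer, n_i = 10 ✓
  n_f = 7: 1/n_i² = 0.020408163 − 0.017777778 = 0.002630385 → n_i = 19.498  (not an integer) ✗

Only n_f = 6 gives an integer upper level, n_i = 10.

The transition is from n = 10 to n = 6 (emission).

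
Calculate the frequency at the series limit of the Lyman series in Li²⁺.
2.96e+16 Hz

The series limit corresponds to the transition from n = ∞ to n = 1.
This is the highest energy (shortest wavelength) transition in the Lyman series.

E_∞ = 0 eV
E_1 = -13.6057 × 3² / 1² = -122.4513 eV

Energy at series limit:
ΔE = E_∞ - E_1 = 0 - (-122.4513) = 122.4513 eV
E = 122.4513 eV × (1.602177 × 10⁻¹⁹ J/eV) = 1.9619e-17 J
f = E/h = 1.9619e-17 J / (6.62607 × 10⁻³⁴ J·s) = 2.96e+16 Hz

This energy equals the ionization energy from the n = 1 state of Li²⁺.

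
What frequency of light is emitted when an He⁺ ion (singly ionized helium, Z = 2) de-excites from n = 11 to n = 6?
2.5678e+14 Hz

First, find the transition energy:
E_11 = -13.6057 × 2² / 11² = -0.4497752 eV
E_6 = -13.6057 × 2² / 6² = -1.5117444 eV
|ΔE| = |E_6 - E_11| = 1.0619692 eV

Convert to Joules: E = 1.0619692 eV × (1.602177 × 10⁻¹⁹ J/eV) = 1.701463e-19 J

Using E = hf:
f = E/h = 1.701463e-19 J / (6.62607 × 10⁻³⁴ J·s)
f = 2.5678e+14 Hz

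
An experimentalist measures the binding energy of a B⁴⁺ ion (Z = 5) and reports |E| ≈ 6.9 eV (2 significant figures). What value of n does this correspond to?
n = 7

The exact energy levels follow E_n = -13.6057 Z² / n² eV with Z = 5.

The measured value (-6.9 eV) is reported to only 2 significant figures, so we must test candidate n values and see which one matches to that precision.

Candidate energies:
  n = 5:  E = -13.6057 × 5² / 5² = -13.605700 eV
  n = 6:  E = -13.6057 × 5² / 6² = -9.448403 eV
  n = 7:  E = -13.6057 × 5² / 7² = -6.941684 eV  ← matches
  n = 8:  E = -13.6057 × 5² / 8² = -5.314727 eV
  n = 9:  E = -13.6057 × 5² / 9² = -4.199290 eV

Checking against the measurement of -6.9 eV (2 sig figs), only n = 7 agrees:
E_7 = -6.941684 eV, which rounds to -6.9 eV ✓

Therefore n = 7.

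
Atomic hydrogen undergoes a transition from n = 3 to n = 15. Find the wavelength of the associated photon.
854.3111 nm

First, find the transition energy using E_n = -13.6057 / n² eV:
E_3 = -13.6057 / 3² = -1.51174444 eV
E_15 = -13.6057 / 15² = -0.06046978 eV

Photon energy: |ΔE| = |E_15 - E_3| = 1.45127466 eV

Convert to wavelength using E = hc/λ with hc = 1239.84 eV·nm:
λ = hc/E = 1239.84 eV·nm / 1.45127466 eV
λ = 854.3111 nm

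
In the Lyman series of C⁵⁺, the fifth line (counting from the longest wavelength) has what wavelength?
2.604 nm

The lines of a series are numbered from the longest wavelength (smallest ΔE) outward; the fifth line is the transition from n = n_f + 5 to n_f.
The Lyman series has all transitions ending at n_f = 1.

For C⁵⁺ (Z = 6), the fifth line (ε-line) is the jump from n = 6 to n = 1:
E_6 = -13.6057 × 6² / 6² = -13.60570 eV
E_1 = -13.6057 × 6² / 1² = -489.80520 eV
ΔE = E_6 - E_1 = 476.19950 eV

λ = hc/E = 1239.84 eV·nm / 476.19950 eV
λ = 2.604 nm

This is the ε-line of the Lyman series in C⁵⁺.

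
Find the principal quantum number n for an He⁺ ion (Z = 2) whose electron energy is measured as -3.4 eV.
n = 4

The exact energy levels follow E_n = -13.6057 Z² / n² eV with Z = 2.

The measured value (-3.4 eV) is reported to only 2 significant figures, so we must test candidate n values and see which one matches to that precision.

Candidate energies:
  n = 2:  E = -13.6057 × 2² / 2² = -13.605700 eV
  n = 3:  E = -13.6057 × 2² / 3² = -6.046978 eV
  n = 4:  E = -13.6057 × 2² / 4² = -3.401425 eV  ← matches
  n = 5:  E = -13.6057 × 2² / 5² = -2.176912 eV
  n = 6:  E = -13.6057 × 2² / 6² = -1.511744 eV

Checking against the measurement of -3.4 eV (2 sig figs), only n = 4 agrees:
E_4 = -3.401425 eV, which rounds to -3.4 eV ✓

Therefore n = 4.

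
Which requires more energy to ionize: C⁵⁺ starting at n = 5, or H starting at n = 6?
C⁵⁺ at n = 5 (E = -19.592208 eV)

Using E_n = -13.6057 Z² / n² eV:

C⁵⁺ (Z = 6) at n = 5:
E = -13.6057 × 6² / 5² = -13.6057 × 36 / 25 = -19.592208000 eV

H (Z = 1) at n = 6:
E = -13.6057 × 1² / 6² = -13.6057 × 1 / 36 = -0.377936111 eV

Since -19.592208000 eV < -0.377936111 eV,
C⁵⁺ at n = 5 is more tightly bound (requires more energy to ionize).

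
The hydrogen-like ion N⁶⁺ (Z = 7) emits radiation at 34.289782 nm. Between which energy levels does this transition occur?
n = 11 → n = 4

First, find the photon energy from the wavelength (hc = 1239.84 eV·nm):
E = hc/λ = 1239.84 eV·nm / 34.289782 nm = 36.157710 eV

The energy levels of N⁶⁺ satisfy E_n = -13.6057 × 7² / n² eV, so an emission n_i → n_f releases
ΔE = 13.6057 × 7² × (1/n_f² − 1/n_i²) eV.

Setting ΔE equal to the photon energy:
1/n_f² − 1/n_i² = 36.157710 / (13.6057 × 7²) = 0.054235537

Since 1/n_i² must be positive, we need 1/n_f² > 0.054235537, i.e. n_f ≤ 4. For each allowed n_f, solve n_i = (1/n_f² − 0.054235537)^(−1/2) and check whether it is a whole number:
  n_f = 1: 1/n_i² = 1.000000000 − 0.054235537 = 0.945764463 → n_i = 1.028  (not an integer) ✗
  n_f = 2: 1/n_i² = 0.250000000 − 0.054235537 = 0.195764463 → n_i = 2.260  (not an integer) ✗
  n_f = 3: 1/n_i² = 0.111111111 − 0.054235537 = 0.056875574 → n_i = 4.193  (not an integer) ✗
  n_f = 4: 1/n_i² = 0.062500000 − 0.054235537 = 0.008264463 → n_i = 11.000  → integer, n_i = 11 ✓

Only n_f = 4 gives an integer upper level, n_i = 11.

The transition is from n = 11 to n = 4 (emission).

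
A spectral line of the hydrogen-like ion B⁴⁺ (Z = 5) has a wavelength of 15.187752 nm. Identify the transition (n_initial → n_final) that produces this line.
n = 10 → n = 2

First, find the photon energy from the wavelength (hc = 1239.84 eV·nm):
E = hc/λ = 1239.84 eV·nm / 15.187752 nm = 81.634201 eV

The energy levels of B⁴⁺ satisfy E_n = -13.6057 × 5² / n² eV, so an emission n_i → n_f releases
ΔE = 13.6057 × 5² × (1/n_f² − 1/n_i²) eV.

Setting ΔE equal to the photon energy:
1/n_f² − 1/n_i² = 81.634201 / (13.6057 × 5²) = 0.24000000

Since 1/n_i² must be positive, we need 1/n_f² > 0.24000000, i.e. n_f ≤ 2. For each allowed n_f, solve n_i = (1/n_f² − 0.24000000)^(−1/2) and check whether it is a whole number:
  n_f = 1: 1/n_i² = 1.00000000 − 0.24000000 = 0.76000000 → n_i = 1.147  (not an integer) ✗
  n_f = 2: 1/n_i² = 0.25000000 − 0.24000000 = 0.01000000 → n_i = 10.000  → integer, n_i = 10 ✓

Only n_f = 2 gives an integer upper level, n_i = 10.

The transition is from n = 10 to n = 2 (emission).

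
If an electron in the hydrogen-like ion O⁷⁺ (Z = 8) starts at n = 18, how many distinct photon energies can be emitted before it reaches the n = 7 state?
66

The electron can occupy levels n = 7, 8, ..., 18 during de-excitation — that is m = 18 - 7 + 1 = 12 distinct levels.

The number of distinct spectral lines equals the number of ways to choose 2 of these m levels (each pair gives one possible emission transition):

Number of lines = m(m-1)/2 = 12×11/2 = 66

These correspond to all possible transitions between the 12 levels:
18 → 17, 18 → 16, 18 → 15, 18 → 14, 18 → 13, 18 → 12, 18 → 11, 18 → 10...

Each transition produces a photon with a unique energy (and thus wavelength). This count does not depend on Z.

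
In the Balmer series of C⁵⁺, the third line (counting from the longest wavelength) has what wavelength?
12.053772 nm

The lines of a series are numbered from the longest wavelength (smallest ΔE) outward; the third line is the transition from n = n_f + 3 to n_f.
The Balmer series has all transitions ending at n_f = 2.

For C⁵⁺ (Z = 6), the third line (γ-line) is the jump from n = 5 to n = 2:
E_5 = -13.6057 × 6² / 5² = -19.59220800 eV
E_2 = -13.6057 × 6² / 2² = -122.45130000 eV
ΔE = E_5 - E_2 = 102.85909200 eV

λ = hc/E = 1239.84 eV·nm / 102.85909200 eV
λ = 12.053772 nm

This is the γ-line of the Balmer series in C⁵⁺.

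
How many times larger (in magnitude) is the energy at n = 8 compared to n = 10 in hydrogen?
1.562500

Using E_n = -13.6057 Z² / n² eV with Z = 1:

E_8 = -13.6057 / 8² = -13.6057 / 64 = -0.212589062500 eV
E_10 = -13.6057 / 10² = -13.6057 / 100 = -0.136057000000 eV

The ratio is:
E_8/E_10 = (-0.212589062500) / (-0.136057000000)
E_8/E_10 = (-13.6057/64) / (-13.6057/100)
E_8/E_10 = 100/64
E_8/E_10 = 1.562500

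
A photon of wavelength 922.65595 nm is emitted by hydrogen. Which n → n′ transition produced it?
n = 9 → n = 3

First, find the photon energy from the wavelength (hc = 1239.84 eV·nm):
E = hc/λ = 1239.84 eV·nm / 922.65595 nm = 1.3437728 eV

The energy levels of hydrogen satisfy E_n = -13.6057 / n² eV, so an emission n_i → n_f releases
ΔE = 13.6057 × (1/n_f² − 1/n_i²) eV.

Setting ΔE equal to the photon energy:
1/n_f² − 1/n_i² = 1.3437728 / 13.6057 = 0.098765429

Since 1/n_i² must be positive, we need 1/n_f² > 0.098765429, i.e. n_f ≤ 3. For each allowed n_f, solve n_i = (1/n_f² − 0.098765429)^(−1/2) and check whether it is a whole number:
  n_f = 1: 1/n_i² = 1.000000000 − 0.098765429 = 0.901234571 → n_i = 1.053  (not an integer) ✗
  n_f = 2: 1/n_i² = 0.250000000 − 0.098765429 = 0.151234571 → n_i = 2.571  (not an integer) ✗
  n_f = 3: 1/n_i² = 0.111111111 − 0.098765429 = 0.012345682 → n_i = 9.000  → integer, n_i = 9 ✓

Only n_f = 3 gives an integer upper level, n_i = 9.

The transition is from n = 9 to n = 3 (emission).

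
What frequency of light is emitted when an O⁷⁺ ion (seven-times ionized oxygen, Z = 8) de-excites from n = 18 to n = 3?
2.274e+16 Hz

First, find the transition energy:
E_18 = -13.6057 × 8² / 18² = -2.687546 eV
E_3 = -13.6057 × 8² / 3² = -96.751644 eV
|ΔE| = |E_3 - E_18| = 94.064098 eV

Convert to Joules: E = 94.064098 eV × (1.602177 × 10⁻¹⁹ J/eV) = 1.50707e-17 J

Using E = hf:
f = E/h = 1.50707e-17 J / (6.62607 × 10⁻³⁴ J·s)
f = 2.274e+16 Hz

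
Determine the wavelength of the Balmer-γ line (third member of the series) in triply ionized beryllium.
27.12099 nm

The lines of a series are numbered from the longest wavelength (smallest ΔE) outward; the third line is the transition from n = n_f + 3 to n_f.
The Balmer series has all transitions ending at n_f = 2.

For Be³⁺ (Z = 4), the third line (γ-line) is the jump from n = 5 to n = 2:
E_5 = -13.6057 × 4² / 5² = -8.7076480 eV
E_2 = -13.6057 × 4² / 2² = -54.4228000 eV
ΔE = E_5 - E_2 = 45.7151520 eV

λ = hc/E = 1239.84 eV·nm / 45.7151520 eV
λ = 27.12099 nm

This is the γ-line of the Balmer series in Be³⁺.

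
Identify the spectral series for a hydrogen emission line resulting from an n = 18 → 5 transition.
Pfund series

The spectral series in hydrogen are named based on the final (lower) energy level:
- Lyman series: n_final = 1 (ultraviolet)
- Balmer series: n_final = 2 (visible/near-UV)
- Paschen series: n_final = 3 (infrared)
- Brackett series: n_final = 4 (infrared)
- Pfund series: n_final = 5 (far infrared)

Since this transition ends at n = 5, it belongs to the Pfund series.

For reference, this 18 → 5 line has photon energy
ΔE = 13.6057 eV × (1/5² - 1/18²) = 0.50223510 eV,
corresponding to wavelength λ = hc/ΔE = 1239.84 eV·nm / 0.50223510 eV = 2468.64 nm in the far infrared region.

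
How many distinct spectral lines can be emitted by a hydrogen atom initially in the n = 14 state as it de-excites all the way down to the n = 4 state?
55

The electron can occupy levels n = 4, 5, ..., 14 during de-excitation — that is m = 14 - 4 + 1 = 11 distinct levels.

The number of distinct spectral lines equals the number of ways to choose 2 of these m levels (each pair gives one possible emission transition):

Number of lines = m(m-1)/2 = 11×10/2 = 55

These correspond to all possible transitions between the 11 levels:
14 → 13, 14 → 12, 14 → 11, 14 → 10, 14 → 9, 14 → 8, 14 → 7, 14 → 6...

Each transition produces a photon with a unique energy (and thus wavelength). This count does not depend on Z.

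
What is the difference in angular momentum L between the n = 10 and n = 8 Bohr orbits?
2.10914e-34 J·s (or 2ℏ)

In the Bohr model, L_n = nℏ where ℏ = 1.0545718e-34 J·s.

L_10 = 10ℏ = 1.0545718e-33 J·s
L_8 = 8ℏ = 8.4365744e-34 J·s

ΔL = L_10 - L_8 = (10 - 8)ℏ = 2ℏ
ΔL = 2 × 1.0545718e-34 J·s = 2.10914e-34 J·s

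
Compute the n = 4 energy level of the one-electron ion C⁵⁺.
-30.61 eV

For hydrogen-like ions, the energy levels scale with Z²:
E_n = -13.6057 Z² / n² eV

For C⁵⁺ (Z = 6) at n = 4:
E_4 = -13.6057 × 6² / 4²
E_4 = -13.6057 × 36 / 16
E_4 = -489.8052 / 16
E_4 = -30.61 eV

The energy is 36 times more negative than hydrogen at the same n due to the stronger nuclear charge.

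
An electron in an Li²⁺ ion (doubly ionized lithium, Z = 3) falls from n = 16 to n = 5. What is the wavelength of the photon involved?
280.52 nm

First, find the transition energy using E_n = -13.6057 Z² / n² eV:
E_16 = -13.6057 × 3² / 16² = -0.478325 eV
E_5 = -13.6057 × 3² / 5² = -4.898052 eV

Photon energy: |ΔE| = |E_5 - E_16| = 4.419727 eV

Convert to wavelength using E = hc/λ with hc = 1239.84 eV·nm:
λ = hc/E = 1239.84 eV·nm / 4.419727 eV
λ = 280.52 nm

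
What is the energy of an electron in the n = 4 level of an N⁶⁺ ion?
-41.66746 eV

For hydrogen-like ions, the energy levels scale with Z²:
E_n = -13.6057 Z² / n² eV

For N⁶⁺ (Z = 7) at n = 4:
E_4 = -13.6057 × 7² / 4²
E_4 = -13.6057 × 49 / 16
E_4 = -666.6793 / 16
E_4 = -41.66746 eV

The energy is 49 times more negative than hydrogen at the same n due to the stronger nuclear charge.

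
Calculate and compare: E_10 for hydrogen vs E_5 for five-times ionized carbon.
C⁵⁺ at n = 5 (E = -19.59221 eV)

Using E_n = -13.6057 Z² / n² eV:

H (Z = 1) at n = 10:
E = -13.6057 × 1² / 10² = -13.6057 × 1 / 100 = -0.13605700 eV

C⁵⁺ (Z = 6) at n = 5:
E = -13.6057 × 6² / 5² = -13.6057 × 36 / 25 = -19.59220800 eV

Since -19.59220800 eV < -0.13605700 eV,
C⁵⁺ at n = 5 is more tightly bound (requires more energy to ionize).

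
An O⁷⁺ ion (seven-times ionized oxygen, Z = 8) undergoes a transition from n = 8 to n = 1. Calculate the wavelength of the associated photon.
1.44645 nm

First, find the transition energy using E_n = -13.6057 Z² / n² eV:
E_8 = -13.6057 × 8² / 8² = -13.6057000 eV
E_1 = -13.6057 × 8² / 1² = -870.7648000 eV

Photon energy: |ΔE| = |E_1 - E_8| = 857.1591000 eV

Convert to wavelength using E = hc/λ with hc = 1239.84 eV·nm:
λ = hc/E = 1239.84 eV·nm / 857.1591000 eV
λ = 1.44645 nm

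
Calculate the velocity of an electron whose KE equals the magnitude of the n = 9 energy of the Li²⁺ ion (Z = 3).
7.29231e+05 m/s (or 0.243245% of c)

The binding energy at n = 9 for Li²⁺ is:
E_9 = -13.6057 × 3²/9² = -1.51174444 eV
|E_9| = 1.51174444 eV

Convert to Joules:
KE = 1.51174444 eV × (1.602177 × 10⁻¹⁹ J/eV) = 2.4220822e-19 J

Using KE = ½mv²:
v = √(2·KE/m_e)
v = √(2 × 2.4220822e-19 J / 9.10938 × 10⁻³¹ kg)
v = 7.29231e+05 m/s

This is approximately 0.243245% the speed of light.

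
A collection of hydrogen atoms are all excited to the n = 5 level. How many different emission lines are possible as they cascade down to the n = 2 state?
6

The electron can occupy levels n = 2, 3, ..., 5 during de-excitation — that is m = 5 - 2 + 1 = 4 distinct levels.

The number of distinct spectral lines equals the number of ways to choose 2 of these m levels (each pair gives one possible emission transition):

Number of lines = m(m-1)/2 = 4×3/2 = 6

These correspond to all possible transitions between the 4 levels:
5 → 4, 5 → 3, 5 → 2, 4 → 3, 4 → 2, 3 → 2

Each transition produces a photon with a unique energy (and thus wavelength). This count does not depend on Z.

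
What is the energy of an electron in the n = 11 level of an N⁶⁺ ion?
-5.510 eV

For hydrogen-like ions, the energy levels scale with Z²:
E_n = -13.6057 Z² / n² eV

For N⁶⁺ (Z = 7) at n = 11:
E_11 = -13.6057 × 7² / 11²
E_11 = -13.6057 × 49 / 121
E_11 = -666.6793 / 121
E_11 = -5.510 eV

The energy is 49 times more negative than hydrogen at the same n due to the stronger nuclear charge.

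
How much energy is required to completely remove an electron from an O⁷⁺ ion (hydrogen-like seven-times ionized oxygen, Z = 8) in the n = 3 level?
96.752 eV

The ionization energy is the energy needed to remove the electron completely (n → ∞).

For a hydrogen-like ion with Z = 8, E_n = -13.6057 Z² / n² eV.

At n = 3: E_3 = -13.6057 × 8² / 3² = -96.751644 eV
At n = ∞: E_∞ = 0 eV

Ionization energy = E_∞ - E_3 = 0 - (-96.751644) = 96.751644 eV
Ionization energy ≈ 96.752 eV

This is also called the binding energy of the electron in state n = 3.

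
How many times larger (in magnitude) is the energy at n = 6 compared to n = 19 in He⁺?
10.027778

Using E_n = -13.6057 Z² / n² eV with Z = 2:

E_6 = -13.6057 × 2² / 6² = -54.4228 / 36 = -1.511744444444 eV
E_19 = -13.6057 × 2² / 19² = -54.4228 / 361 = -0.150755678670 eV

The ratio is:
E_6/E_19 = (-1.511744444444) / (-0.150755678670)
E_6/E_19 = (-54.4228/36) / (-54.4228/361)
E_6/E_19 = 361/36
E_6/E_19 = 10.027778
(Note: the Z² factors cancel in the ratio.)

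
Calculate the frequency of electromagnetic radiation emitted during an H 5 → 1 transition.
3.1583e+15 Hz

First, find the transition energy:
E_5 = -13.6057 / 5² = -0.544228 eV
E_1 = -13.6057 / 1² = -13.605700 eV
|ΔE| = |E_1 - E_5| = 13.061472 eV

Convert to Joules: E = 13.061472 eV × (1.602177 × 10⁻¹⁹ J/eV) = 2.092679e-18 J

Using E = hf:
f = E/h = 2.092679e-18 J / (6.62607 × 10⁻³⁴ J·s)
f = 3.1583e+15 Hz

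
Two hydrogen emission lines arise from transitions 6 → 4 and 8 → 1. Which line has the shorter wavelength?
8 → 1

Calculate the energy for each transition:

Transition 6 → 4:
ΔE₁ = |E_4 - E_6| = |-13.6057/4² - (-13.6057/6²)|
ΔE₁ = |-0.8503562500 - (-0.3779361111)| = 0.4724201 eV

Transition 8 → 1:
ΔE₂ = |E_1 - E_8| = |-13.6057/1² - (-13.6057/8²)|
ΔE₂ = |-13.6057000000 - (-0.2125890625)| = 13.3931109 eV

Since 13.3931109 eV > 0.4724201 eV, the transition 8 → 1 emits the more energetic photon.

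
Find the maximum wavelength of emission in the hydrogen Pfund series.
7455.806 nm

The longest wavelength corresponds to the smallest energy transition in the series.
The Pfund series has all transitions ending at n_f = 5.

For H, the first line (α-line) is the jump from n = 6 to n = 5:
E_6 = -13.6057 / 6² = -0.377936111 eV
E_5 = -13.6057 / 5² = -0.544228000 eV
ΔE = E_6 - E_5 = 0.166291889 eV

λ = hc/E = 1239.84 eV·nm / 0.166291889 eV
λ = 7455.806 nm

This is the α-line of the Pfund series in H.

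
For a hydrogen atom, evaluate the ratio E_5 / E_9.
3.240000

Using E_n = -13.6057 Z² / n² eV with Z = 1:

E_5 = -13.6057 / 5² = -13.6057 / 25 = -0.544228000000 eV
E_9 = -13.6057 / 9² = -13.6057 / 81 = -0.167971604938 eV

The ratio is:
E_5/E_9 = (-0.544228000000) / (-0.167971604938)
E_5/E_9 = (-13.6057/25) / (-13.6057/81)
E_5/E_9 = 81/25
E_5/E_9 = 3.240000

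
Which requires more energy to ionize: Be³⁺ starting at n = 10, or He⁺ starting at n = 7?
Be³⁺ at n = 10 (E = -2.18 eV)

Using E_n = -13.6057 Z² / n² eV:

Be³⁺ (Z = 4) at n = 10:
E = -13.6057 × 4² / 10² = -13.6057 × 16 / 100 = -2.17691 eV

He⁺ (Z = 2) at n = 7:
E = -13.6057 × 2² / 7² = -13.6057 × 4 / 49 = -1.11067 eV

Since -2.17691 eV < -1.11067 eV,
Be³⁺ at n = 10 is more tightly bound (requires more energy to ionize).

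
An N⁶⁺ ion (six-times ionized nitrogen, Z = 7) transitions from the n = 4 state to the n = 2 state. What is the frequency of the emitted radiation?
3.02e+16 Hz

First, find the transition energy:
E_4 = -13.6057 × 7² / 4² = -41.66745625 eV
E_2 = -13.6057 × 7² / 2² = -166.66982500 eV
|ΔE| = |E_2 - E_4| = 125.00236875 eV

Convert to Joules: E = 125.00236875 eV × (1.602177 × 10⁻¹⁹ J/eV) = 2.0028e-17 J

Using E = hf:
f = E/h = 2.0028e-17 J / (6.62607 × 10⁻³⁴ J·s)
f = 3.02e+16 Hz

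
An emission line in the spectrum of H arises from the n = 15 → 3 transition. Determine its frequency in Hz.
3.51e+14 Hz

First, find the transition energy:
E_15 = -13.6057 / 15² = -0.06047 eV
E_3 = -13.6057 / 3² = -1.51174 eV
|ΔE| = |E_3 - E_15| = 1.45127 eV

Convert to Joules: E = 1.45127 eV × (1.602177 × 10⁻¹⁹ J/eV) = 2.3252e-19 J

Using E = hf:
f = E/h = 2.3252e-19 J / (6.62607 × 10⁻³⁴ J·s)
f = 3.51e+14 Hz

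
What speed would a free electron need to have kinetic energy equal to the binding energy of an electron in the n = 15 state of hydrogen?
1.45846e+05 m/s (or 0.048649% of c)

The binding energy at n = 15 for hydrogen is:
E_15 = -13.6057/15² = -0.0604697778 eV
|E_15| = 0.0604697778 eV

Convert to Joules:
KE = 0.0604697778 eV × (1.602177 × 10⁻¹⁹ J/eV) = 9.6883287e-21 J

Using KE = ½mv²:
v = √(2·KE/m_e)
v = √(2 × 9.6883287e-21 J / 9.10938 × 10⁻³¹ kg)
v = 1.45846e+05 m/s

This is approximately 0.048649% the speed of light.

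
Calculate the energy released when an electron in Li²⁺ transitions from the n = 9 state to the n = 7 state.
0.99 eV

The energy levels are E_n = -13.6057 Z² eV / n².

Energy at n = 9: E_9 = -13.6057 × 3² / 9² = -1.51174 eV
Energy at n = 7: E_7 = -13.6057 × 3² / 7² = -2.49901 eV

For emission (electron falling to lower state), the photon energy is:
E_photon = E_9 - E_7 = |-1.51174 - (-2.49901)|
E_photon = 0.99 eV

This energy is carried away by the emitted photon.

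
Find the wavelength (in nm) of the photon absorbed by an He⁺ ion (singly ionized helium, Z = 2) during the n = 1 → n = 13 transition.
22.92 nm

First, find the transition energy using E_n = -13.6057 Z² / n² eV:
E_1 = -13.6057 × 2² / 1² = -54.4228 eV
E_13 = -13.6057 × 2² / 13² = -0.3220 eV

Photon energy: |ΔE| = |E_13 - E_1| = 54.1008 eV

Convert to wavelength using E = hc/λ with hc = 1239.84 eV·nm:
λ = hc/E = 1239.84 eV·nm / 54.1008 eV
λ = 22.92 nm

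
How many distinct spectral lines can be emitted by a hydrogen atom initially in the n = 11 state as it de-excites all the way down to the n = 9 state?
3

The electron can occupy levels n = 9, 10, ..., 11 during de-excitation — that is m = 11 - 9 + 1 = 3 distinct levels.

The number of distinct spectral lines equals the number of ways to choose 2 of these m levels (each pair gives one possible emission transition):

Number of lines = m(m-1)/2 = 3×2/2 = 3

These correspond to all possible transitions between the 3 levels:
11 → 10, 11 → 9, 10 → 9

Each transition produces a photon with a unique energy (and thus wavelength). This count does not depend on Z.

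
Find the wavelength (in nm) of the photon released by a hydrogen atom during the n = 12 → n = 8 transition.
10497.77 nm

First, find the transition energy using E_n = -13.6057 / n² eV:
E_12 = -13.6057 / 12² = -0.094484028 eV
E_8 = -13.6057 / 8² = -0.212589063 eV

Photon energy: |ΔE| = |E_8 - E_12| = 0.118105035 eV

Convert to wavelength using E = hc/λ with hc = 1239.84 eV·nm:
λ = hc/E = 1239.84 eV·nm / 0.118105035 eV
λ = 10497.77 nm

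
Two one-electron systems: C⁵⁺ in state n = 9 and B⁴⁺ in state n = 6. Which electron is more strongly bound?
B⁴⁺ at n = 6 (E = -9.4484 eV)

Using E_n = -13.6057 Z² / n² eV:

C⁵⁺ (Z = 6) at n = 9:
E = -13.6057 × 6² / 9² = -13.6057 × 36 / 81 = -6.0469778 eV

B⁴⁺ (Z = 5) at n = 6:
E = -13.6057 × 5² / 6² = -13.6057 × 25 / 36 = -9.4484028 eV

Since -9.4484028 eV < -6.0469778 eV,
B⁴⁺ at n = 6 is more tightly bound (requires more energy to ionize).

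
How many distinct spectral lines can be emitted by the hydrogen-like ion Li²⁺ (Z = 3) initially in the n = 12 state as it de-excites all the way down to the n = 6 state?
21

The electron can occupy levels n = 6, 7, ..., 12 during de-excitation — that is m = 12 - 6 + 1 = 7 distinct levels.

The number of distinct spectral lines equals the number of ways to choose 2 of these m levels (each pair gives one possible emission transition):

Number of lines = m(m-1)/2 = 7×6/2 = 21

These correspond to all possible transitions between the 7 levels:
12 → 11, 12 → 10, 12 → 9, 12 → 8, 12 → 7, 12 → 6, 11 → 10, 11 → 9...

Each transition produces a photon with a unique energy (and thus wavelength). This count does not depend on Z.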